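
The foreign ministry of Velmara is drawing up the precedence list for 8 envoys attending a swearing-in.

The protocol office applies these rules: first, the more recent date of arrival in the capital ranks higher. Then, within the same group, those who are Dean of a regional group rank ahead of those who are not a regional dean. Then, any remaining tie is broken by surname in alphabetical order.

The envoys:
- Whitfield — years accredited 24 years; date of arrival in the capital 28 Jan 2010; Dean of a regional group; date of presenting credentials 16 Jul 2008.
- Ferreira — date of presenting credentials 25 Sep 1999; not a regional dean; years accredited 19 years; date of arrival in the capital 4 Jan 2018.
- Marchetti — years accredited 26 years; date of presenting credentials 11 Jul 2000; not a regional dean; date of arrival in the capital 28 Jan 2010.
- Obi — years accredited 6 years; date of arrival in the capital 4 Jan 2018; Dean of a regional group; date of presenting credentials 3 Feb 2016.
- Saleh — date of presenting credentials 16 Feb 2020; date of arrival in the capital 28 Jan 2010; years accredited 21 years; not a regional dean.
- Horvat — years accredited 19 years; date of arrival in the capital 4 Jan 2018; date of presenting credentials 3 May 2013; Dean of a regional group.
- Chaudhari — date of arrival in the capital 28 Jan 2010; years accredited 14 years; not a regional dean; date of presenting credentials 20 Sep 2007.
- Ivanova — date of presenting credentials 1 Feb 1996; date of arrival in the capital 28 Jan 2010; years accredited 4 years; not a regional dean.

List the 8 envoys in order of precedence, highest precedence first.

Horvat, Obi, Ferreira, Whitfield, Chaudhari, Ivanova, Marchetti, Saleh

By date of arrival in the capital (later first): Horvat, Obi and Ferreira (each 4 Jan 2018); then Whitfield, Chaudhari, Ivanova, Marchetti and Saleh (each 28 Jan 2010).
Among Horvat, Obi and Ferreira, Dean of a regional group before not a regional dean: Horvat and Obi (Dean of a regional group) before Ferreira (not a regional dean).
Among Horvat and Obi, alphabetically by surname: Horvat before Obi.
Among Whitfield, Chaudhari, Ivanova, Marchetti and Saleh, Dean of a regional group before not a regional dean: Whitfield (Dean of a regional group) before Chaudhari, Ivanova, Marchetti and Saleh (not a regional dean).
Among Chaudhari, Ivanova, Marchetti and Saleh, alphabetically by surname: Chaudhari before Ivanova before Marchetti before Saleh.
Full order: Horvat, Obi, Ferreira, Whitfield, Chaudhari, Ivanova, Marchetti, Saleh.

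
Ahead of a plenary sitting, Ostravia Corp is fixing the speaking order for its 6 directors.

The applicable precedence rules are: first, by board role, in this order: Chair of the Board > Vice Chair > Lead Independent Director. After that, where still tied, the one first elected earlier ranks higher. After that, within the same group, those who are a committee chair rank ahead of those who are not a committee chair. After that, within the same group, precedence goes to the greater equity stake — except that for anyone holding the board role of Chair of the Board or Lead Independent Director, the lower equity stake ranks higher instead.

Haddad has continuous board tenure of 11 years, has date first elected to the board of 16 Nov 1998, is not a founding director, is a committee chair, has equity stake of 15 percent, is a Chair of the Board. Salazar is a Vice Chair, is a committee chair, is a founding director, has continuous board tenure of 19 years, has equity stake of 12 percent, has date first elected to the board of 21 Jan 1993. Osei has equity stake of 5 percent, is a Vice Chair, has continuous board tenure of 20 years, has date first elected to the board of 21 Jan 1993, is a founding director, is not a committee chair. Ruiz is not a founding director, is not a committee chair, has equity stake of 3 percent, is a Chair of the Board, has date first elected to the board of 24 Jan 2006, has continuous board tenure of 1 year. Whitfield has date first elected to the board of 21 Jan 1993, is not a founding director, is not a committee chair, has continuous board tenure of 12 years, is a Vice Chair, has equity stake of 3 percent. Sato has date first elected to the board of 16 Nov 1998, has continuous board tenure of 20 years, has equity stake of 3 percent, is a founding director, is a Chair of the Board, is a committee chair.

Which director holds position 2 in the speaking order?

Haddad

By board role: Sato, Haddad and Ruiz (Chair of the Board); then Salazar, Osei and Whitfield (Vice Chair).
Among Sato, Haddad and Ruiz, by date first elected to the board (earlier first): Sato and Haddad (16 Nov 1998) before Ruiz (24 Jan 2006).
Sato and Haddad are each a committee chair, so the next rule applies.
Among Sato and Haddad, by equity stake (lower first) (reversed rule for this group): Sato (3 percent) before Haddad (15 percent).
Salazar, Osei and Whitfield all have date first elected to the board 21 Jan 1993, so the next rule applies.
Among Salazar, Osei and Whitfield, a committee chair before not a committee chair: Salazar (a committee chair) before Osei and Whitfield (not a committee chair).
Among Osei and Whitfield, by equity stake (higher first): Osei (5 percent) before Whitfield (3 percent).
Order: Sato, Haddad, Ruiz, Salazar, Osei, Whitfield.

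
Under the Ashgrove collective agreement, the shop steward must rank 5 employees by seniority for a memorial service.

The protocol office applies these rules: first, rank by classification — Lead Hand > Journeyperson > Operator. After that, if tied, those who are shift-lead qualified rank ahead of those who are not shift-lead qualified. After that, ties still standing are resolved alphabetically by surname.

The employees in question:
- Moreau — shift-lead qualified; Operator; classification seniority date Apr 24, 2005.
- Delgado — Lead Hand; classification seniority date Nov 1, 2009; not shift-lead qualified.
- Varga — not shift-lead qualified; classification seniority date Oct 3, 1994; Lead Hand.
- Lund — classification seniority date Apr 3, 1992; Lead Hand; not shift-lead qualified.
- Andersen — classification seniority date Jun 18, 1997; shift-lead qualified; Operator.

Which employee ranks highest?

Delgado

By classification: Delgado, Lund and Varga (Lead Hand); then Andersen and Moreau (Operator).
Delgado, Lund and Varga are each not shift-lead qualified, so the next rule applies.
Among Delgado, Lund and Varga, alphabetically by surname: Delgado before Lund before Varga.
Andersen and Moreau are each shift-lead qualified, so the next rule applies.
Among Andersen and Moreau, alphabetically by surname: Andersen before Moreau.
Order: Delgado, Lund, Varga, Andersen, Moreau.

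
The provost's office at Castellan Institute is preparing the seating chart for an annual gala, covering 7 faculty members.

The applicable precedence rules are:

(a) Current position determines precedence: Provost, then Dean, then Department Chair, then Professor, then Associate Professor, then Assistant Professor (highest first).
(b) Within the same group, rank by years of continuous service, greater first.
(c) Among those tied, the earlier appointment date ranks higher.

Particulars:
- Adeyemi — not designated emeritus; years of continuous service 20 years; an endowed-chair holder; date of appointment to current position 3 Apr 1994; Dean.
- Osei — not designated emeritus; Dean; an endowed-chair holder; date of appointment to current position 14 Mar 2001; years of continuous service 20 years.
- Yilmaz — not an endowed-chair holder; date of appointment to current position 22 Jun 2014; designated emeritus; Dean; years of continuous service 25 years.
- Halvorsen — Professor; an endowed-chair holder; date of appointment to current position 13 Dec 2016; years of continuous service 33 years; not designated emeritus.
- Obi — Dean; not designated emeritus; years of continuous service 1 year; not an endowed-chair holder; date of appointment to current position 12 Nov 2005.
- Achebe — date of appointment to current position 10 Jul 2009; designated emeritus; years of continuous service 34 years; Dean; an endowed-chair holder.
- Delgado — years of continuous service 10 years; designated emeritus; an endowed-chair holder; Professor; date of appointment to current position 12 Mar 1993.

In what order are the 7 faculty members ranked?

By current position: Achebe, Yilmaz, Adeyemi, Osei and Obi (Dean); then Halvorsen and Delgado (Professor).
Among Achebe, Yilmaz, Adeyemi, Osei and Obi, by years of continuous service (higher first): Achebe (34 years) before Yilmaz (25 years) before Adeyemi and Osei (20 years) before Obi (1 year).
Among Adeyemi and Osei, by date of appointment to current position (earlier first): Adeyemi (3 Apr 1994) before Osei (14 Mar 2001).
Among Halvorsen and Delgado, by years of continuous service (higher first): Halvorsen (33 years) before Delgado (10 years).
Full order: Achebe, Yilmaz, Adeyemi, Osei, Obi, Halvorsen, Delgado.

Achebe, Yilmaz, Adeyemi, Osei, Obi, Halvorsen, Delgado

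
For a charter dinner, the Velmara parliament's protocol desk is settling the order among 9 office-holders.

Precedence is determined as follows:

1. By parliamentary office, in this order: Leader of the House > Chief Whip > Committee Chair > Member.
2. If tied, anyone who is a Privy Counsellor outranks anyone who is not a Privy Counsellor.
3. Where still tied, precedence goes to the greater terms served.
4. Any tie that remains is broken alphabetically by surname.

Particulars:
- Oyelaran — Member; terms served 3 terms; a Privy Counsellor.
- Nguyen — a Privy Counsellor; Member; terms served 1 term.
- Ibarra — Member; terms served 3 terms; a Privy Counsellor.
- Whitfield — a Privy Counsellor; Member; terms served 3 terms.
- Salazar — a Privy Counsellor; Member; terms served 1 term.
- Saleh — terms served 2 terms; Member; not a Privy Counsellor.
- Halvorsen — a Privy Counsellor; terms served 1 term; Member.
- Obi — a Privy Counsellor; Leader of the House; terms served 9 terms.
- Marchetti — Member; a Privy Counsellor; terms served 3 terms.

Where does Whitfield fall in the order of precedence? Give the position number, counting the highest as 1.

By parliamentary office: Obi (Leader of the House); then Ibarra, Marchetti, Oyelaran, Whitfield, Halvorsen, Nguyen, Salazar and Saleh (Member).
Among Ibarra, Marchetti, Oyelaran, Whitfield, Halvorsen, Nguyen, Salazar and Saleh, a Privy Counsellor before not a Privy Counsellor: Ibarra, Marchetti, Oyelaran, Whitfield, Halvorsen, Nguyen and Salazar (a Privy Counsellor) before Saleh (not a Privy Counsellor).
Among Ibarra, Marchetti, Oyelaran, Whitfield, Halvorsen, Nguyen and Salazar, by terms served (higher first): Ibarra, Marchetti, Oyelaran and Whitfield (3 terms) before Halvorsen, Nguyen and Salazar (1 term).
Among Ibarra, Marchetti, Oyelaran and Whitfield, alphabetically by surname: Ibarra before Marchetti before Oyelaran before Whitfield.
Among Halvorsen, Nguyen and Salazar, alphabetically by surname: Halvorsen before Nguyen before Salazar.
Order: Obi, Ibarra, Marchetti, Oyelaran, Whitfield, Halvorsen, Nguyen, Salazar, Saleh. So position 5.

5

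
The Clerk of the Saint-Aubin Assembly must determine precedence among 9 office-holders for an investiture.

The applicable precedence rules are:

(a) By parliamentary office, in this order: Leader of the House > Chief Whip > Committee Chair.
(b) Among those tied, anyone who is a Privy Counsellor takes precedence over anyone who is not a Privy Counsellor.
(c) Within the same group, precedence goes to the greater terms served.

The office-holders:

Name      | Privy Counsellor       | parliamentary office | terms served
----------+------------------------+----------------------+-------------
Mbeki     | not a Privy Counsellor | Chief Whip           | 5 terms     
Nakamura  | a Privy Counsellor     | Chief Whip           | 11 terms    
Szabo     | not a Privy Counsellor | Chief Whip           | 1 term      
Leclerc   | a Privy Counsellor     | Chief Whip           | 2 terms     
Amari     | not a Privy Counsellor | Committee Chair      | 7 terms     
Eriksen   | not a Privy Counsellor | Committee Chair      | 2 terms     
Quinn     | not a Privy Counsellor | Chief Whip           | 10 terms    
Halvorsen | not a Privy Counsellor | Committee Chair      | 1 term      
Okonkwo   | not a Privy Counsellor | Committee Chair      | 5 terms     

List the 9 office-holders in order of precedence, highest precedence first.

Nakamura, Leclerc, Quinn, Mbeki, Szabo, Amari, Okonkwo, Eriksen, Halvorsen

By parliamentary office: Nakamura, Leclerc, Quinn, Mbeki and Szabo (Chief Whip); then Amari, Okonkwo, Eriksen and Halvorsen (Committee Chair).
Among Nakamura, Leclerc, Quinn, Mbeki and Szabo, a Privy Counsellor before not a Privy Counsellor: Nakamura and Leclerc (a Privy Counsellor) before Quinn, Mbeki and Szabo (not a Privy Counsellor).
Among Nakamura and Leclerc, by terms served (higher first): Nakamura (11 terms) before Leclerc (2 terms).
Among Quinn, Mbeki and Szabo, by terms served (higher first): Quinn (10 terms) before Mbeki (5 terms) before Szabo (1 term).
Amari, Okonkwo, Eriksen and Halvorsen are each not a Privy Counsellor, so the next rule applies.
Among Amari, Okonkwo, Eriksen and Halvorsen, by terms served (higher first): Amari (7 terms) before Okonkwo (5 terms) before Eriksen (2 terms) before Halvorsen (1 term).
Full order: Nakamura, Leclerc, Quinn, Mbeki, Szabo, Amari, Okonkwo, Eriksen, Halvorsen.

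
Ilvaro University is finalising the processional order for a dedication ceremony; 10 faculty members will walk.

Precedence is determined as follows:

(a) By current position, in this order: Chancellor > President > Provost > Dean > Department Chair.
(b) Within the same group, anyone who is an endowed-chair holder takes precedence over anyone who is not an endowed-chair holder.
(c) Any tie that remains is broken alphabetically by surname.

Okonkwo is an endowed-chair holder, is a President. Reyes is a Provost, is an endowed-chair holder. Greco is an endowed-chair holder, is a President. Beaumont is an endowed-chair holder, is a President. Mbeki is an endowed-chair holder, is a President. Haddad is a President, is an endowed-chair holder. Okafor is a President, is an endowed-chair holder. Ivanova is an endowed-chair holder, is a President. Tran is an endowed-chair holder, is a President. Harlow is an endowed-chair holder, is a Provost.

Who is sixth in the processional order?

Okafor

By current position: Beaumont, Greco, Haddad, Ivanova, Mbeki, Okafor, Okonkwo and Tran (President); then Harlow and Reyes (Provost).
Beaumont, Greco, Haddad, Ivanova, Mbeki, Okafor, Okonkwo and Tran are each an endowed-chair holder, so the next rule applies.
Among Beaumont, Greco, Haddad, Ivanova, Mbeki, Okafor, Okonkwo and Tran, alphabetically by surname: Beaumont before Greco before Haddad before Ivanova before Mbeki before Okafor before Okonkwo before Tran.
Harlow and Reyes are each an endowed-chair holder, so the next rule applies.
Among Harlow and Reyes, alphabetically by surname: Harlow before Reyes.
Order: Beaumont, Greco, Haddad, Ivanova, Mbeki, Okafor, Okonkwo, Tran, Harlow, Reyes.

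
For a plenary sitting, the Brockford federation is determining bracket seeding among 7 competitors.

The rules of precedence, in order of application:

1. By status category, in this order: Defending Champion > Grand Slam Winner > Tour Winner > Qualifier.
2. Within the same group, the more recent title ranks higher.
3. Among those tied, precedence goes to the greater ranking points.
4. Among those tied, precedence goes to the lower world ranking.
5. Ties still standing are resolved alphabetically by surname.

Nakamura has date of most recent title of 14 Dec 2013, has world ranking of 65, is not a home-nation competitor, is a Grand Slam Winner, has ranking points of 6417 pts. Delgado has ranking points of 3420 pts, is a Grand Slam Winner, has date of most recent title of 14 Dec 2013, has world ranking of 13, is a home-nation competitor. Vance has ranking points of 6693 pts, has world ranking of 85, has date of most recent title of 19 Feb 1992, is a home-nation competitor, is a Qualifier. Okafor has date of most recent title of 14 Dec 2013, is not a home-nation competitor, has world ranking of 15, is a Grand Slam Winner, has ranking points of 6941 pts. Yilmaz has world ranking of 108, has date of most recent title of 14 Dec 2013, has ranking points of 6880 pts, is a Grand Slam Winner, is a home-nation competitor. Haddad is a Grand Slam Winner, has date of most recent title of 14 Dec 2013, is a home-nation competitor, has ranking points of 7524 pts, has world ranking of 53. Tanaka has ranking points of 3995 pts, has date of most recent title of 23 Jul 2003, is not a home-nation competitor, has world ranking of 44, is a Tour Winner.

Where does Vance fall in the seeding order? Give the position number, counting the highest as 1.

7

By status category: Haddad, Okafor, Yilmaz, Nakamura and Delgado (Grand Slam Winner); then Tanaka (Tour Winner); then Vance (Qualifier).
Haddad, Okafor, Yilmaz, Nakamura and Delgado all have date of most recent title 14 Dec 2013, so the next rule applies.
Among Haddad, Okafor, Yilmaz, Nakamura and Delgado, by ranking points (higher first): Haddad (7524 pts) before Okafor (6941 pts) before Yilmaz (6880 pts) before Nakamura (6417 pts) before Delgado (3420 pts).
Order: Haddad, Okafor, Yilmaz, Nakamura, Delgado, Tanaka, Vance. So position 7.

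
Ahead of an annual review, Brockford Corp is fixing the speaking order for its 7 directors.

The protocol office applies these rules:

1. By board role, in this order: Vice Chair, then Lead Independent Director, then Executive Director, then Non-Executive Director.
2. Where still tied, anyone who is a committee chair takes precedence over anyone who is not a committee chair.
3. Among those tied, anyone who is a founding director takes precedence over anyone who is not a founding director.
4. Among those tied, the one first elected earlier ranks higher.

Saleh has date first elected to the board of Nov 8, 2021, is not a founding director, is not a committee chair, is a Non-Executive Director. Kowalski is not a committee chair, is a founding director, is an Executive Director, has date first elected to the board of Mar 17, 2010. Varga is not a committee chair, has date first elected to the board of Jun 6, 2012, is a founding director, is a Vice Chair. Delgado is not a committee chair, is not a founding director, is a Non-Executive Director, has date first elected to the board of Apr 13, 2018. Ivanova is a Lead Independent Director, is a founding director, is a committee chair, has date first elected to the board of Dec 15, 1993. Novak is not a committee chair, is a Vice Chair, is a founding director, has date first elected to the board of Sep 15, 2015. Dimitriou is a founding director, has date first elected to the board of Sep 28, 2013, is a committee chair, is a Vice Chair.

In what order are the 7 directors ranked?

By board role: Dimitriou, Varga and Novak (Vice Chair); then Ivanova (Lead Independent Director); then Kowalski (Executive Director); then Delgado and Saleh (Non-Executive Director).
Among Dimitriou, Varga and Novak, a committee chair before not a committee chair: Dimitriou (a committee chair) before Varga and Novak (not a committee chair).
Varga and Novak are each a founding director, so the next rule applies.
Among Varga and Novak, by date first elected to the board (earlier first): Varga (Jun 6, 2012) before Novak (Sep 15, 2015).
Delgado and Saleh are each not a committee chair, so the next rule applies.
Delgado and Saleh are each not a founding director, so the next rule applies.
Among Delgado and Saleh, by date first elected to the board (earlier first): Delgado (Apr 13, 2018) before Saleh (Nov 8, 2021).
Full order: Dimitriou, Varga, Novak, Ivanova, Kowalski, Delgado, Saleh.

Dimitriou, Varga, Novak, Ivanova, Kowalski, Delgado, Saleh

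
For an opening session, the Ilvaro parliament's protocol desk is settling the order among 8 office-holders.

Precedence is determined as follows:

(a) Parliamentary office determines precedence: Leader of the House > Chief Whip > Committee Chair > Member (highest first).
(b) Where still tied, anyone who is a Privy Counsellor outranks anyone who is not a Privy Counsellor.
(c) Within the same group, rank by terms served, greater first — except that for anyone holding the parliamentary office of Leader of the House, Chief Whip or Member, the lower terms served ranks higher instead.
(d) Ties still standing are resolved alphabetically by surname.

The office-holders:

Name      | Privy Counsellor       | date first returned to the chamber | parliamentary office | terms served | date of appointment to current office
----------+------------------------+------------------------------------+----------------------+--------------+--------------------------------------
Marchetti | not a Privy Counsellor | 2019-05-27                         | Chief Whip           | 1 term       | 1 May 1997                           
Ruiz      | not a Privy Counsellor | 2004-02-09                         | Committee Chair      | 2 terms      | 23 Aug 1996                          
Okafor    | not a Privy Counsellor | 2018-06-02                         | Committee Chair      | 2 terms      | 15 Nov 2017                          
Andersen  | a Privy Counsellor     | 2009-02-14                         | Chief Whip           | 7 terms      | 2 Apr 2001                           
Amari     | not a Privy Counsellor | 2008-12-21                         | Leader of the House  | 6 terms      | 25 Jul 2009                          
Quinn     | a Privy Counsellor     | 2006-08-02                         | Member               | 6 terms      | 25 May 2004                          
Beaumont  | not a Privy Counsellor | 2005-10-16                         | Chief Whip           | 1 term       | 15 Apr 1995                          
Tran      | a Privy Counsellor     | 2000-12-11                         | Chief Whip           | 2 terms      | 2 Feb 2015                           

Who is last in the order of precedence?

By parliamentary office: Amari (Leader of the House); then Tran, Andersen, Beaumont and Marchetti (Chief Whip); then Okafor and Ruiz (Committee Chair); then Quinn (Member).
Among Tran, Andersen, Beaumont and Marchetti, a Privy Counsellor before not a Privy Counsellor: Tran and Andersen (a Privy Counsellor) before Beaumont and Marchetti (not a Privy Counsellor).
Among Tran and Andersen, by terms served (lower first) (reversed rule for this group): Tran (2 terms) before Andersen (7 terms).
Beaumont and Marchetti both have terms served 1 term, so the next rule applies.
Among Beaumont and Marchetti, alphabetically by surname: Beaumont before Marchetti.
Okafor and Ruiz are each not a Privy Counsellor, so the next rule applies.
Okafor and Ruiz both have terms served 2 terms, so the next rule applies.
Among Okafor and Ruiz, alphabetically by surname: Okafor before Ruiz.
Order: Amari, Tran, Andersen, Beaumont, Marchetti, Okafor, Ruiz, Quinn.

Quinn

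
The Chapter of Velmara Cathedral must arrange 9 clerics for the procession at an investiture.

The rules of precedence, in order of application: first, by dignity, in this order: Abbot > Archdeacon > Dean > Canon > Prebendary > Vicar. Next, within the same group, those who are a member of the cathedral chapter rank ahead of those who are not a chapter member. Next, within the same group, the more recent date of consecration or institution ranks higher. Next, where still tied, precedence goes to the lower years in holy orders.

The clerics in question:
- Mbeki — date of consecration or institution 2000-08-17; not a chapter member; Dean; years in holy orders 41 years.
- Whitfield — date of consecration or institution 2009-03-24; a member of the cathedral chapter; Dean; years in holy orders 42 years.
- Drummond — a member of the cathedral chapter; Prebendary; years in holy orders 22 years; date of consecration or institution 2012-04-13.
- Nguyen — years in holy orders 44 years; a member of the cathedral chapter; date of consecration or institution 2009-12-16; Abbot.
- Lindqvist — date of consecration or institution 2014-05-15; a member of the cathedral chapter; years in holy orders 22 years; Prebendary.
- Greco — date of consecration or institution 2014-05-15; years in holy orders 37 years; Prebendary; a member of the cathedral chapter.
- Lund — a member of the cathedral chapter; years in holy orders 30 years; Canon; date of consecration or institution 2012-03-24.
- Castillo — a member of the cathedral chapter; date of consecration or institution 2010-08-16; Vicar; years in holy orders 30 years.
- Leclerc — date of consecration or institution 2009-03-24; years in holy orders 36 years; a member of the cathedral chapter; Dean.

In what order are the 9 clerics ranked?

By dignity: Nguyen (Abbot); then Leclerc, Whitfield and Mbeki (Dean); then Lund (Canon); then Lindqvist, Greco and Drummond (Prebendary); then Castillo (Vicar).
Among Leclerc, Whitfield and Mbeki, a member of the cathedral chapter before not a chapter member: Leclerc and Whitfield (a member of the cathedral chapter) before Mbeki (not a chapter member).
Leclerc and Whitfield both have date of consecration or institution 2009-03-24, so the next rule applies.
Among Leclerc and Whitfield, by years in holy orders (lower first): Leclerc (36 years) before Whitfield (42 years).
Lindqvist, Greco and Drummond are each a member of the cathedral chapter, so the next rule applies.
Among Lindqvist, Greco and Drummond, by date of consecration or institution (later first): Lindqvist and Greco (2014-05-15) before Drummond (2012-04-13).
Among Lindqvist and Greco, by years in holy orders (lower first): Lindqvist (22 years) before Greco (37 years).
Full order: Nguyen, Leclerc, Whitfield, Mbeki, Lund, Lindqvist, Greco, Drummond, Castillo.

Nguyen, Leclerc, Whitfield, Mbeki, Lund, Lindqvist, Greco, Drummond, Castillo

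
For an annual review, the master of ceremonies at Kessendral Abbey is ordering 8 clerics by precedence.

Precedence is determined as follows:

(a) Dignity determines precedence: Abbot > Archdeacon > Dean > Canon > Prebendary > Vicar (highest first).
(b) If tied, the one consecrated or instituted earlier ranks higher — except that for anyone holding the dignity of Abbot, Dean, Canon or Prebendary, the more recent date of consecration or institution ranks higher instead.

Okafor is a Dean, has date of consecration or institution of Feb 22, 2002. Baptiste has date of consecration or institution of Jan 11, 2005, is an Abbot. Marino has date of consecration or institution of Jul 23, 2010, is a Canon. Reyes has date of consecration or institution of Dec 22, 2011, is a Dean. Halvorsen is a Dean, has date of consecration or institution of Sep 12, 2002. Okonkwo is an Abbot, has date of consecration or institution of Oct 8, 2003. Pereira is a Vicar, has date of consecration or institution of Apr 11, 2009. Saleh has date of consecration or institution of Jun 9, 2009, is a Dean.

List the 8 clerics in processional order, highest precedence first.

By dignity: Baptiste and Okonkwo (Abbot); then Reyes, Saleh, Halvorsen and Okafor (Dean); then Marino (Canon); then Pereira (Vicar).
Among Baptiste and Okonkwo, by date of consecration or institution (later first) (reversed rule for this group): Baptiste (Jan 11, 2005) before Okonkwo (Oct 8, 2003).
Among Reyes, Saleh, Halvorsen and Okafor, by date of consecration or institution (later first) (reversed rule for this group): Reyes (Dec 22, 2011) before Saleh (Jun 9, 2009) before Halvorsen (Sep 12, 2002) before Okafor (Feb 22, 2002).
Full order: Baptiste, Okonkwo, Reyes, Saleh, Halvorsen, Okafor, Marino, Pereira.

Baptiste, Okonkwo, Reyes, Saleh, Halvorsen, Okafor, Marino, Pereira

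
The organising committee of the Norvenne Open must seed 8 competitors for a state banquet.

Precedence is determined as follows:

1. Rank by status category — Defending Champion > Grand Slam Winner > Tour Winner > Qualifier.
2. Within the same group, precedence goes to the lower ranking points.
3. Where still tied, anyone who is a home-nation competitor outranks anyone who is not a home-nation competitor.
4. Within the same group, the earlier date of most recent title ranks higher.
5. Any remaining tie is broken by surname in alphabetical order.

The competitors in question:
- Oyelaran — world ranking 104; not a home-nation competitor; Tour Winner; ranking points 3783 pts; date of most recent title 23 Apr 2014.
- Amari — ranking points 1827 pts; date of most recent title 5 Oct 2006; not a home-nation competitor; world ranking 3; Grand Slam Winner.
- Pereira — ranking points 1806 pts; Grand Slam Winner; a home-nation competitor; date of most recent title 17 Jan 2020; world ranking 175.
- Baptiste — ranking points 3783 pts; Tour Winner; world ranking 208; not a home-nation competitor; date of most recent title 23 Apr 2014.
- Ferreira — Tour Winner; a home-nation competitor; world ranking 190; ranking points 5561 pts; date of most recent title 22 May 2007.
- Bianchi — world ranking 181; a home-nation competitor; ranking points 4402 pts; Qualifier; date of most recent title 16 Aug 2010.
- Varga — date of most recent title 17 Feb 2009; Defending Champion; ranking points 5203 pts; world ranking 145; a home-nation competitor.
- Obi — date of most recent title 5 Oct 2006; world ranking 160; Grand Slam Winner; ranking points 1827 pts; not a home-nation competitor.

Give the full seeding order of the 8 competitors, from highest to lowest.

By status category: Varga (Defending Champion); then Pereira, Amari and Obi (Grand Slam Winner); then Baptiste, Oyelaran and Ferreira (Tour Winner); then Bianchi (Qualifier).
Among Pereira, Amari and Obi, by ranking points (lower first): Pereira (1806 pts) before Amari and Obi (1827 pts).
Amari and Obi are each not a home-nation competitor, so the next rule applies.
Amari and Obi both have date of most recent title 5 Oct 2006, so the next rule applies.
Among Amari and Obi, alphabetically by surname: Amari before Obi.
Among Baptiste, Oyelaran and Ferreira, by ranking points (lower first): Baptiste and Oyelaran (3783 pts) before Ferreira (5561 pts).
Baptiste and Oyelaran are each not a home-nation competitor, so the next rule applies.
Baptiste and Oyelaran both have date of most recent title 23 Apr 2014, so the next rule applies.
Among Baptiste and Oyelaran, alphabetically by surname: Baptiste before Oyelaran.
Full order: Varga, Pereira, Amari, Obi, Baptiste, Oyelaran, Ferreira, Bianchi.

Varga, Pereira, Amari, Obi, Baptiste, Oyelaran, Ferreira, Bianchi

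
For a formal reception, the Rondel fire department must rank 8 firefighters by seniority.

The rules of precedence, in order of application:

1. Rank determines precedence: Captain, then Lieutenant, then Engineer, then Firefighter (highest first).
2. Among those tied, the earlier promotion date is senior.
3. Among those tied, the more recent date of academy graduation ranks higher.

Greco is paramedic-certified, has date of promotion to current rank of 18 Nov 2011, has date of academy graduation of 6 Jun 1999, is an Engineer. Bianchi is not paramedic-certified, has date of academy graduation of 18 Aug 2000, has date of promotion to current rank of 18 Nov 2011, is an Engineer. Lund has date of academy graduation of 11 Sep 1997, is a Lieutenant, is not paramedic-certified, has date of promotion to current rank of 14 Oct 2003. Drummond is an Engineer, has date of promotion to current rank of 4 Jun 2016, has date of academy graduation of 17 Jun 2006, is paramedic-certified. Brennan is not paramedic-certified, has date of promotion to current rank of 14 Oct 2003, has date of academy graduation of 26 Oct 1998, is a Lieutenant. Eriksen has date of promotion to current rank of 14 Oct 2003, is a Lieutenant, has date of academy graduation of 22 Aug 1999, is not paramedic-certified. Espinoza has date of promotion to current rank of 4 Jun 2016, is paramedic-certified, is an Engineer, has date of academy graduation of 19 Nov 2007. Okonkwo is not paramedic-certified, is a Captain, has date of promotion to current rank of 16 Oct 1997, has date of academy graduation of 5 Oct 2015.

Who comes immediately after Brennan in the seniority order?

Lund

By rank: Okonkwo (Captain); then Eriksen, Brennan and Lund (Lieutenant); then Bianchi, Greco, Espinoza and Drummond (Engineer).
Eriksen, Brennan and Lund all have date of promotion to current rank 14 Oct 2003, so the next rule applies.
Among Eriksen, Brennan and Lund, by date of academy graduation (later first): Eriksen (22 Aug 1999) before Brennan (26 Oct 1998) before Lund (11 Sep 1997).
Among Bianchi, Greco, Espinoza and Drummond, by date of promotion to current rank (earlier first): Bianchi and Greco (18 Nov 2011) before Espinoza and Drummond (4 Jun 2016).
Among Bianchi and Greco, by date of academy graduation (later first): Bianchi (18 Aug 2000) before Greco (6 Jun 1999).
Among Espinoza and Drummond, by date of academy graduation (later first): Espinoza (19 Nov 2007) before Drummond (17 Jun 2006).
Order: Okonkwo, Eriksen, Brennan, Lund, Bianchi, Greco, Espinoza, Drummond.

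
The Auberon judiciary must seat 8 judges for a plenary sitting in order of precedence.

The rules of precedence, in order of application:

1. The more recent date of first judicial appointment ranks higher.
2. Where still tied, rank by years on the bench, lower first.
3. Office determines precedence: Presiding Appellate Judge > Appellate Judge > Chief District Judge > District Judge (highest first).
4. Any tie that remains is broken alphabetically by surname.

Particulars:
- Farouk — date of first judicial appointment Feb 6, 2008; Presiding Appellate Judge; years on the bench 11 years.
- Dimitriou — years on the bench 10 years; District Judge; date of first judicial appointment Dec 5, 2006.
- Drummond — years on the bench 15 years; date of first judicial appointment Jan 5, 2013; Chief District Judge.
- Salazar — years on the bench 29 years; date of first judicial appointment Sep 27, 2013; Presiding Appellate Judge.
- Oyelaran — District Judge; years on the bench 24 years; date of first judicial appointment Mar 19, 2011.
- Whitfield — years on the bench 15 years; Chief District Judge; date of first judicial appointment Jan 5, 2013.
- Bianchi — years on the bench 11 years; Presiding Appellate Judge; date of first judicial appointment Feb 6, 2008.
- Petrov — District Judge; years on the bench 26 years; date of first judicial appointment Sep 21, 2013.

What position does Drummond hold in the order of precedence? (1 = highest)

By date of first judicial appointment (later first): Salazar (Sep 27, 2013); then Petrov (Sep 21, 2013); then Drummond and Whitfield (both Jan 5, 2013); then Oyelaran (Mar 19, 2011); then Bianchi and Farouk (both Feb 6, 2008); then Dimitriou (Dec 5, 2006).
Drummond and Whitfield both have years on the bench 15 years, so the next rule applies.
Drummond and Whitfield are each Chief District Judge, so the next rule applies.
Among Drummond and Whitfield, alphabetically by surname: Drummond before Whitfield.
Bianchi and Farouk both have years on the bench 11 years, so the next rule applies.
Bianchi and Farouk are each Presiding Appellate Judge, so the next rule applies.
Among Bianchi and Farouk, alphabetically by surname: Bianchi before Farouk.
Order: Salazar, Petrov, Drummond, Whitfield, Oyelaran, Bianchi, Farouk, Dimitriou. So position 3.

3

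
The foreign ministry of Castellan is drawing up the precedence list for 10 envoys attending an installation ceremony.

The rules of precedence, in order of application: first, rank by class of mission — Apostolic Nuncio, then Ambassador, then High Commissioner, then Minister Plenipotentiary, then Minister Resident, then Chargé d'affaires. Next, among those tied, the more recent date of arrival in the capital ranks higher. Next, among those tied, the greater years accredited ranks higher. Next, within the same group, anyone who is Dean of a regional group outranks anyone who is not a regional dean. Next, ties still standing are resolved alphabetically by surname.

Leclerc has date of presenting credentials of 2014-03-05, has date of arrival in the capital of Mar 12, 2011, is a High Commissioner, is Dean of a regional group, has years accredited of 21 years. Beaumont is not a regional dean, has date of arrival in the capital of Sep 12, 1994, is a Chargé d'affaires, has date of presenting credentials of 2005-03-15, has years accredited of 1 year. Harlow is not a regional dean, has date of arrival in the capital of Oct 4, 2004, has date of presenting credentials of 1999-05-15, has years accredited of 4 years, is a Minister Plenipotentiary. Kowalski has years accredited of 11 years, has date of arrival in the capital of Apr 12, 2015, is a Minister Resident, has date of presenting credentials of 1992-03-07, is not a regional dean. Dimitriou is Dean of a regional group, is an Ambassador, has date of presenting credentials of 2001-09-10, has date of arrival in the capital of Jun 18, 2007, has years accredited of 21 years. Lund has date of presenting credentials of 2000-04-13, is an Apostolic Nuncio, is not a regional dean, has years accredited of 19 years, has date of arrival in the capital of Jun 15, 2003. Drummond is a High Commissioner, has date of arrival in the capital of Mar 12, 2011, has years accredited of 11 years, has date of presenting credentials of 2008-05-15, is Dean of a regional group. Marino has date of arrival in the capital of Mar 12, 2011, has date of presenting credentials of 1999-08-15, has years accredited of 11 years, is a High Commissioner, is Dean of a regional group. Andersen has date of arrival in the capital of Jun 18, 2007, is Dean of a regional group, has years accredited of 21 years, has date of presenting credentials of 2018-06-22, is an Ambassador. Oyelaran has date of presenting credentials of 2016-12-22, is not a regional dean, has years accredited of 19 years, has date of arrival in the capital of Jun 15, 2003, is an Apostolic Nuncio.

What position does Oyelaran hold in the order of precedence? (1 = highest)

2

By class of mission: Lund and Oyelaran (Apostolic Nuncio); then Andersen and Dimitriou (Ambassador); then Leclerc, Drummond and Marino (High Commissioner); then Harlow (Minister Plenipotentiary); then Kowalski (Minister Resident); then Beaumont (Chargé d'affaires).
Lund and Oyelaran both have date of arrival in the capital Jun 15, 2003, so the next rule applies.
Lund and Oyelaran both have years accredited 19 years, so the next rule applies.
Lund and Oyelaran are each not a regional dean, so the next rule applies.
Among Lund and Oyelaran, alphabetically by surname: Lund before Oyelaran.
Andersen and Dimitriou both have date of arrival in the capital Jun 18, 2007, so the next rule applies.
Andersen and Dimitriou both have years accredited 21 years, so the next rule applies.
Andersen and Dimitriou are each Dean of a regional group, so the next rule applies.
Among Andersen and Dimitriou, alphabetically by surname: Andersen before Dimitriou.
Leclerc, Drummond and Marino all have date of arrival in the capital Mar 12, 2011, so the next rule applies.
Among Leclerc, Drummond and Marino, by years accredited (higher first): Leclerc (21 years) before Drummond and Marino (11 years).
Drummond and Marino are each Dean of a regional group, so the next rule applies.
Among Drummond and Marino, alphabetically by surname: Drummond before Marino.
Order: Lund, Oyelaran, Andersen, Dimitriou, Leclerc, Drummond, Marino, Harlow, Kowalski, Beaumont. So position 2.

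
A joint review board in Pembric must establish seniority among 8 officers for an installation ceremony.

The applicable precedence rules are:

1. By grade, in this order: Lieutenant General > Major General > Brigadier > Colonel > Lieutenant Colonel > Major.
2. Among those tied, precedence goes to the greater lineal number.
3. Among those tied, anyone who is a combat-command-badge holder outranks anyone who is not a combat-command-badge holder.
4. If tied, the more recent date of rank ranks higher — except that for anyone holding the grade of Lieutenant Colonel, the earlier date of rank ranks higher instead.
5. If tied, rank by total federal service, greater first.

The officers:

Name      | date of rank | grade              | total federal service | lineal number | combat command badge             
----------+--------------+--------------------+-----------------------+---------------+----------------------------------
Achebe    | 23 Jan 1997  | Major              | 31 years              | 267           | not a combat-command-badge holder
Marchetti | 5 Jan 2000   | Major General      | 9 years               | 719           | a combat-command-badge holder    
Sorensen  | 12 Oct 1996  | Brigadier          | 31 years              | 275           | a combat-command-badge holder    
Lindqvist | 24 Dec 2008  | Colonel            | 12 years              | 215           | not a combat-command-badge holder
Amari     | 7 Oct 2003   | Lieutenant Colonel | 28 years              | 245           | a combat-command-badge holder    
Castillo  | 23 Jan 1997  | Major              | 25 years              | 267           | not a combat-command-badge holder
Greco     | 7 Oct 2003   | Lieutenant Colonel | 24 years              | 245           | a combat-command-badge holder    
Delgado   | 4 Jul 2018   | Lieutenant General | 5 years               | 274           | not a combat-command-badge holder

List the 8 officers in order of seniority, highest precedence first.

By grade: Delgado (Lieutenant General); then Marchetti (Major General); then Sorensen (Brigadier); then Lindqvist (Colonel); then Amari and Greco (Lieutenant Colonel); then Achebe and Castillo (Major).
Amari and Greco both have lineal number 245, so the next rule applies.
Amari and Greco are each a combat-command-badge holder, so the next rule applies.
Amari and Greco both have date of rank 7 Oct 2003, so the next rule applies.
Among Amari and Greco, by total federal service (higher first): Amari (28 years) before Greco (24 years).
Achebe and Castillo both have lineal number 267, so the next rule applies.
Achebe and Castillo are each not a combat-command-badge holder, so the next rule applies.
Achebe and Castillo both have date of rank 23 Jan 1997, so the next rule applies.
Among Achebe and Castillo, by total federal service (higher first): Achebe (31 years) before Castillo (25 years).
Full order: Delgado, Marchetti, Sorensen, Lindqvist, Amari, Greco, Achebe, Castillo.

Delgado, Marchetti, Sorensen, Lindqvist, Amari, Greco, Achebe, Castillo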